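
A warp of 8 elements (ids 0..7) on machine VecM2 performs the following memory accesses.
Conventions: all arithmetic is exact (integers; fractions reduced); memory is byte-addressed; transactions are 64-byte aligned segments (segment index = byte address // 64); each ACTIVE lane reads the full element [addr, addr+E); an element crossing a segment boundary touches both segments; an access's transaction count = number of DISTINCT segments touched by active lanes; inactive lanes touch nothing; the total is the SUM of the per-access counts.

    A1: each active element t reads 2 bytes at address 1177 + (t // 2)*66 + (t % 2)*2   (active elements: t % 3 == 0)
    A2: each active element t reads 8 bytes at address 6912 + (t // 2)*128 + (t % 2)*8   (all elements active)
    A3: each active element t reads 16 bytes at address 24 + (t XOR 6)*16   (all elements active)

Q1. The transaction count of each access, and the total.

A1: 3 transactions
A2: 4 transactions
A3: 3 transactions

Answer: 3,4,3; total 10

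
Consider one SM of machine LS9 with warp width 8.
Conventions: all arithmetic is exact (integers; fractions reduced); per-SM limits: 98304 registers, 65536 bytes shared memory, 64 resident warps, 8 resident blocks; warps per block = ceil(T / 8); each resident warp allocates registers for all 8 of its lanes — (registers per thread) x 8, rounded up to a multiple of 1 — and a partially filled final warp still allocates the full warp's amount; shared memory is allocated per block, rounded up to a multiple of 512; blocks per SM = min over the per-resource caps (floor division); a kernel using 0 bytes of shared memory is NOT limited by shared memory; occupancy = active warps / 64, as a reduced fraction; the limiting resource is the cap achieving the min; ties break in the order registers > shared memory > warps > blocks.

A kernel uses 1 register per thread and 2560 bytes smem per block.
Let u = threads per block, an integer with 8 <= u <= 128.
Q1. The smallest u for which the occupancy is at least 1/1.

Answer: u = 57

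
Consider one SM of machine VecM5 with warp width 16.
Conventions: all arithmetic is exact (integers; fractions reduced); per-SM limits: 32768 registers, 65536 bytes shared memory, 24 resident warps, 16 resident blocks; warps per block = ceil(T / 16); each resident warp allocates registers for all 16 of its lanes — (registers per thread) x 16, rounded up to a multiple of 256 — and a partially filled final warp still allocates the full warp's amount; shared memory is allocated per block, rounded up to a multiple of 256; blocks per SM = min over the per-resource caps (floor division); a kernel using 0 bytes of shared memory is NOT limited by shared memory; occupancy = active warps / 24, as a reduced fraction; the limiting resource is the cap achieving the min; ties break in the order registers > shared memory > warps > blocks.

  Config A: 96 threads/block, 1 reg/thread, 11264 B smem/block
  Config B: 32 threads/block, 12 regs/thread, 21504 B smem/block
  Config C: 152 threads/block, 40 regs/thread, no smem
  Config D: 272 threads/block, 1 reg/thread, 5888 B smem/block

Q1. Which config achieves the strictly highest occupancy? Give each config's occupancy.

occupancies: A 1, B 1/4, C 5/6, D 17/24

Answer: A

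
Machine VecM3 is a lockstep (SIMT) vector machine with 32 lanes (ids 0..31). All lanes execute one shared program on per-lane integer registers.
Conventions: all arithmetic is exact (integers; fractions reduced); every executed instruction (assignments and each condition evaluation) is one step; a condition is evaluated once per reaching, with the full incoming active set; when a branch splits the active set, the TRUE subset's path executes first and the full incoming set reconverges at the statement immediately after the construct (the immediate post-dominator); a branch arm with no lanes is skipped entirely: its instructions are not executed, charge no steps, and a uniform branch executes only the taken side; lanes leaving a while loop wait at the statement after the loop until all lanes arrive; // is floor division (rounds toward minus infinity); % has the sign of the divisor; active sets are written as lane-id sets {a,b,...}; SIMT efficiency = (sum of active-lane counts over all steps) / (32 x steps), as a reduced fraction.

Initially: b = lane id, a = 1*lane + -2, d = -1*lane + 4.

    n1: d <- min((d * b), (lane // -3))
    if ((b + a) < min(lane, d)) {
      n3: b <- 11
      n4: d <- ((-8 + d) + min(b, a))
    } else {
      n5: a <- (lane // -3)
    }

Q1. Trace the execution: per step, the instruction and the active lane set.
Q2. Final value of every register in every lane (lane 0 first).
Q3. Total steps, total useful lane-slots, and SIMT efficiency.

step 0: d <- min((d * b), (lane // -3)) {0,1,2,3,4,5,6,7,8,9,10,11,12,13,14,15,16,17,18,19,20,21,22,23,24,25,26,27,28,29,30,31}
step 1: eval ((b + a) < min(lane, d)) {0,1,2,3,4,5,6,7,8,9,10,11,12,13,14,15,16,17,18,19,20,21,22,23,24,25,26,27,28,29,30,31}
step 2: b <- 11                      {0}
step 3: d <- ((-8 + d) + min(b, a))  {0}
step 4: a <- (lane // -3)            {1,2,3,4,5,6,7,8,9,10,11,12,13,14,15,16,17,18,19,20,21,22,23,24,25,26,27,28,29,30,31}

Answer: 5 steps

b: 11,1,2,3,4,5,6,7,8,9,10,11,12,13,14,15,16,17,18,19,20,21,22,23,24,25,26,27,28,29,30,31
a: -2,-1,-1,-1,-2,-2,-2,-3,-3,-3,-4,-4,-4,-5,-5,-5,-6,-6,-6,-7,-7,-7,-8,-8,-8,-9,-9,-9,-10,-10,-10,-11
d: -10,-1,-1,-1,-2,-5,-12,-21,-32,-45,-60,-77,-96,-117,-140,-165,-192,-221,-252,-285,-320,-357,-396,-437,-480,-525,-572,-621,-672,-725,-780,-837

steps = 5; useful = 97; efficiency = 97/160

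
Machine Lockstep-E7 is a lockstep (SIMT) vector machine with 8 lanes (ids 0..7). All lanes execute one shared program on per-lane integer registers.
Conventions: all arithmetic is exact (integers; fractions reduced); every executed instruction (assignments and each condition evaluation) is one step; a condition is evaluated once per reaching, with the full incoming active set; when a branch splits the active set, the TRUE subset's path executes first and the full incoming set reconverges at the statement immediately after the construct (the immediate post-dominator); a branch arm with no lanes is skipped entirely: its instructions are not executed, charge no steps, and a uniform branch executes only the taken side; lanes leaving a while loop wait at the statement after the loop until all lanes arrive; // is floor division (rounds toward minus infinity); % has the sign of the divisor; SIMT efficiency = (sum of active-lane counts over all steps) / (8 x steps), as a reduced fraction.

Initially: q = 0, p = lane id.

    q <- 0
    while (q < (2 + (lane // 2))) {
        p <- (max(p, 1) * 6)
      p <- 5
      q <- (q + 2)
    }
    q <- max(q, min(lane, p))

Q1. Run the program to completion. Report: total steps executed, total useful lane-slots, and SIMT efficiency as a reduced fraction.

Answer: 15 steps, 88 useful, 11/15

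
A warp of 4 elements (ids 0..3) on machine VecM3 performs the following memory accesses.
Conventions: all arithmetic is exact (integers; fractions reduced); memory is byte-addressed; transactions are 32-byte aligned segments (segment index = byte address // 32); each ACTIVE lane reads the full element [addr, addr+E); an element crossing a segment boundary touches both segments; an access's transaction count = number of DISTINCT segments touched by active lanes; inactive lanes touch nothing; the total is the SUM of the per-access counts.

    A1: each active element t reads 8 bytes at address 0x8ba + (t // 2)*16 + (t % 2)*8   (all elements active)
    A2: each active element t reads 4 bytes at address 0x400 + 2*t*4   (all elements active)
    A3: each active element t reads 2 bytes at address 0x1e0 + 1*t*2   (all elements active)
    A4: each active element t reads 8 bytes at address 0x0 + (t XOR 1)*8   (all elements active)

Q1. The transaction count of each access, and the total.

A1: 2 transactions
A2: 1 transaction
A3: 1 transaction
A4: 1 transaction

Answer: 2,1,1,1; total 5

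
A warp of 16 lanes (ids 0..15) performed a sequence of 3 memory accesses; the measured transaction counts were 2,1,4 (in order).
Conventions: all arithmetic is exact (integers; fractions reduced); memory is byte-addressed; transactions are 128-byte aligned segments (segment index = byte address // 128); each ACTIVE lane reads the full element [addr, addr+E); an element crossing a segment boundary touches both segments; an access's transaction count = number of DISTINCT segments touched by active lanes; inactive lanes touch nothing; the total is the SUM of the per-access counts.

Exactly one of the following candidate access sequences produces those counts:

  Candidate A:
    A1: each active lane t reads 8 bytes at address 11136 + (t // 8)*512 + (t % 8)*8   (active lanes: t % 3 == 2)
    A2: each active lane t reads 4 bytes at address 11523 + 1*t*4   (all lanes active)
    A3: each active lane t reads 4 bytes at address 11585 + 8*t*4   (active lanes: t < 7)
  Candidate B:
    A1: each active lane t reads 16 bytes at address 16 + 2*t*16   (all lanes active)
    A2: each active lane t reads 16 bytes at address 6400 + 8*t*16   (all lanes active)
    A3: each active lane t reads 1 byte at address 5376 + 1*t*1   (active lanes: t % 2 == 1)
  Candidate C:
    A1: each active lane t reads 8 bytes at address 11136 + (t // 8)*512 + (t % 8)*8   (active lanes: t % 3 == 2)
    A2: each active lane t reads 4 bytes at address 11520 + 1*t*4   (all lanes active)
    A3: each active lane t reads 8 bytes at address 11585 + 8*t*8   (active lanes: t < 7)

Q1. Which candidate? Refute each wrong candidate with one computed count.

A: A3 gives 3 transactions, not 4
B: A1 gives 4 transactions, not 2
C: all counts match (2,1,4)

Answer: C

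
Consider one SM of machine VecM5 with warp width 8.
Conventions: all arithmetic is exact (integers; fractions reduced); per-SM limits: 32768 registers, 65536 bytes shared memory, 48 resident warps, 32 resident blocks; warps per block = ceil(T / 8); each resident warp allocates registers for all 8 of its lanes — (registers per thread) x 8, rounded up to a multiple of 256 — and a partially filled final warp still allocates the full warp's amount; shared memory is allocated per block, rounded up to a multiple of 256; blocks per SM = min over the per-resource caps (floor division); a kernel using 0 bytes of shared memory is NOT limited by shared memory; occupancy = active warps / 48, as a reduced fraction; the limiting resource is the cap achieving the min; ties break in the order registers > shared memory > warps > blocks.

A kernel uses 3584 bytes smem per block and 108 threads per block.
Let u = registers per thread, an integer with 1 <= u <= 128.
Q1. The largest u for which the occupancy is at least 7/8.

Answer: u = 96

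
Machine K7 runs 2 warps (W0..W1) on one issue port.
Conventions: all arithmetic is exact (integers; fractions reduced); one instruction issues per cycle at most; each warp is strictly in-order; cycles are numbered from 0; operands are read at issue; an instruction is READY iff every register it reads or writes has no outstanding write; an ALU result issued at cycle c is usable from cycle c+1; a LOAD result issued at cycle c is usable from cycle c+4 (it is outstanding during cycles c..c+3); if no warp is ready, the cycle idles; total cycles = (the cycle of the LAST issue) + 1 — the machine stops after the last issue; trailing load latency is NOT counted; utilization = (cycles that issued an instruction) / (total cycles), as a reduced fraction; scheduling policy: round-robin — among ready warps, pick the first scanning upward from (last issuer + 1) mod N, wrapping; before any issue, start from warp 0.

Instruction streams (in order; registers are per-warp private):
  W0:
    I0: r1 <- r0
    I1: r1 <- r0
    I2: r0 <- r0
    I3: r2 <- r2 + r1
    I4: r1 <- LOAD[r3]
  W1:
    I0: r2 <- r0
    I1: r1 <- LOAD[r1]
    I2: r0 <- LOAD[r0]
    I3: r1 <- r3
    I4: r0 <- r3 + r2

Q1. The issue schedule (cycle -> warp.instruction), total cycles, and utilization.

cycle 0: W0.I0
cycle 1: W1.I0
cycle 2: W0.I1
cycle 3: W1.I1
cycle 4: W0.I2
cycle 5: W1.I2
cycle 6: W0.I3
cycle 7: W1.I3
cycle 8: W0.I4
cycle 9: W1.I4

Answer: 10 cycles, utilization 1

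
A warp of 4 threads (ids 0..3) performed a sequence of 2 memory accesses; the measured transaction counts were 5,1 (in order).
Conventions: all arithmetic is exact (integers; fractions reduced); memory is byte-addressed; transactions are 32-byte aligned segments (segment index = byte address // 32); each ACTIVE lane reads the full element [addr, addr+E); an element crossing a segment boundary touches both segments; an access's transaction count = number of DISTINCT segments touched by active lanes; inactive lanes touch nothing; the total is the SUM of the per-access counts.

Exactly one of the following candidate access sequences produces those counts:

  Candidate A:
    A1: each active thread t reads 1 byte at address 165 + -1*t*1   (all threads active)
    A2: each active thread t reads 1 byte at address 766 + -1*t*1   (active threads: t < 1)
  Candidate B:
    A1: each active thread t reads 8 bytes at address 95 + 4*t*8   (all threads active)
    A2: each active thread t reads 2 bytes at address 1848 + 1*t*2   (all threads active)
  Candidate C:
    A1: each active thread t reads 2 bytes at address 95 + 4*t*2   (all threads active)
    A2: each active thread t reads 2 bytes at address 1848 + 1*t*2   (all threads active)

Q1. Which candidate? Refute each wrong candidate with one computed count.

A: A1 gives 1 transaction, not 5
C: A1 gives 2 transactions, not 5
B: all counts match (5,1)

Answer: B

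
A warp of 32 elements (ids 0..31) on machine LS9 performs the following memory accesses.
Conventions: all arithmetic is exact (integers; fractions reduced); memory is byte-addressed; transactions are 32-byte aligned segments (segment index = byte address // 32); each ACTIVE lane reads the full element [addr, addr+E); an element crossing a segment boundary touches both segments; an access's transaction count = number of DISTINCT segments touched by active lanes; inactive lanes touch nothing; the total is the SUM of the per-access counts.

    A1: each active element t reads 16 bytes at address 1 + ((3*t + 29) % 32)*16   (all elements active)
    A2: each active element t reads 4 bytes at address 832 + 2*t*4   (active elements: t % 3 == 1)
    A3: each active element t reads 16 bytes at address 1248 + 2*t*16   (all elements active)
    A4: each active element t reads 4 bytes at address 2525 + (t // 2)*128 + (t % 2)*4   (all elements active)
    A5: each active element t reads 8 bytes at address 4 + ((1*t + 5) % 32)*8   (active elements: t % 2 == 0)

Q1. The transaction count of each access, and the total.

A1: 17 transactions
A2: 8 transactions
A3: 32 transactions
A4: 32 transactions
A5: 9 transactions

Answer: 17,8,32,32,9; total 98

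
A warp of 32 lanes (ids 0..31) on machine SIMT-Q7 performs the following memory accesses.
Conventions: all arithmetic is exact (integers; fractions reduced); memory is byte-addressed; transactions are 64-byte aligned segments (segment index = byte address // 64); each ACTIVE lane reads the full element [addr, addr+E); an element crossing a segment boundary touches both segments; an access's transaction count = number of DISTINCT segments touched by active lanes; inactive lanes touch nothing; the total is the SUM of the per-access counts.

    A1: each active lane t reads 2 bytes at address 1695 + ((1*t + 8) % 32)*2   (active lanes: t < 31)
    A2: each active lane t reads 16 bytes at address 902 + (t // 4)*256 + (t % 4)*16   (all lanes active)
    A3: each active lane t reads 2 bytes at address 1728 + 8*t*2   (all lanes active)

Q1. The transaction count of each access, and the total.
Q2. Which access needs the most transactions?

A1: 2 transactions
A2: 16 transactions
A3: 8 transactions

Answer: 2,16,8; total 26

Answer: A2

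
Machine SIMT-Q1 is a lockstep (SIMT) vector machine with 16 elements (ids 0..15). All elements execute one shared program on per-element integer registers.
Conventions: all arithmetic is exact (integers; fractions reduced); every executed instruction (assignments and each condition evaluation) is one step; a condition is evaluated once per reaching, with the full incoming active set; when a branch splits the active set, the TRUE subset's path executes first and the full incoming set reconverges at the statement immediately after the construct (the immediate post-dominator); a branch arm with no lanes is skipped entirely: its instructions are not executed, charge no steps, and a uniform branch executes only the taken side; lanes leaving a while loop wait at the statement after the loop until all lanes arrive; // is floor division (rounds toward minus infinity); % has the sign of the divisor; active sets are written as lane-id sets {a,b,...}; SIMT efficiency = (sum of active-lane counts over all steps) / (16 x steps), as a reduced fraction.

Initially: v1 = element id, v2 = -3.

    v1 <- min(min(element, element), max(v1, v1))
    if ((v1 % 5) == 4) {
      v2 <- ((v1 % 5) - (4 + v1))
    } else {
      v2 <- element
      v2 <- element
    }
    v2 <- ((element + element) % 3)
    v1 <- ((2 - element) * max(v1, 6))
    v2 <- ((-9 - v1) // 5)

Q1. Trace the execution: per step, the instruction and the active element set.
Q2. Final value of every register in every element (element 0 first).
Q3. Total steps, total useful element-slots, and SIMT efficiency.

step 0: v1 <- min(min(element, element), max(v1, v1)) {0,1,2,3,4,5,6,7,8,9,10,11,12,13,14,15}
step 1: eval ((v1 % 5) == 4)         {0,1,2,3,4,5,6,7,8,9,10,11,12,13,14,15}
step 2: v2 <- ((v1 % 5) - (4 + v1))  {4,9,14}
step 3: v2 <- element                {0,1,2,3,5,6,7,8,10,11,12,13,15}
step 4: v2 <- element                {0,1,2,3,5,6,7,8,10,11,12,13,15}
step 5: v2 <- ((element + element) % 3) {0,1,2,3,4,5,6,7,8,9,10,11,12,13,14,15}
step 6: v1 <- ((2 - element) * max(v1, 6)) {0,1,2,3,4,5,6,7,8,9,10,11,12,13,14,15}
step 7: v2 <- ((-9 - v1) // 5)       {0,1,2,3,4,5,6,7,8,9,10,11,12,13,14,15}

Answer: 8 steps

v1: 12,6,0,-6,-12,-18,-24,-35,-48,-63,-80,-99,-120,-143,-168,-195
v2: -5,-3,-2,-1,0,1,3,5,7,10,14,18,22,26,31,37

steps = 8; useful = 109; efficiency = 109/128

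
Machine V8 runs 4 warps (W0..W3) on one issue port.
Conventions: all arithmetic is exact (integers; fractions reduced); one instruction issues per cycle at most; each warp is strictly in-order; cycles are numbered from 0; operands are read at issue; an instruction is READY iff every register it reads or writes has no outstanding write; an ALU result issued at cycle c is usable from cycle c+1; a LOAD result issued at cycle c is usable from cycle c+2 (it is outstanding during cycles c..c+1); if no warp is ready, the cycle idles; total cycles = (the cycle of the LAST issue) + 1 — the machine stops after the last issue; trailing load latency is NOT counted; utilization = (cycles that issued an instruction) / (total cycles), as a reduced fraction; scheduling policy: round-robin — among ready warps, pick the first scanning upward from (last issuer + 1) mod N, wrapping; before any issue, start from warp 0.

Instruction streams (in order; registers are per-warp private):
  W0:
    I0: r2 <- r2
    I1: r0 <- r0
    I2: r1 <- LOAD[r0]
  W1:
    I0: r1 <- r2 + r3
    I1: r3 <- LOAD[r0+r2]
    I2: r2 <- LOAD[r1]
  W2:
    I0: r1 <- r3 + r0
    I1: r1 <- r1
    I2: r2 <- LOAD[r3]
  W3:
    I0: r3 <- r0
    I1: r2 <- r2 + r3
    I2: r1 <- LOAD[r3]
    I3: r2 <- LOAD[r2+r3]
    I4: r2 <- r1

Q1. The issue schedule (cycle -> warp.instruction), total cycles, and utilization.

cycle 0: W0.I0
cycle 1: W1.I0
cycle 2: W2.I0
cycle 3: W3.I0
cycle 4: W0.I1
cycle 5: W1.I1
cycle 6: W2.I1
cycle 7: W3.I1
cycle 8: W0.I2
cycle 9: W1.I2
cycle 10: W2.I2
cycle 11: W3.I2
cycle 12: W3.I3
cycle 13: idle
cycle 14: W3.I4

Answer: 15 cycles, utilization 14/15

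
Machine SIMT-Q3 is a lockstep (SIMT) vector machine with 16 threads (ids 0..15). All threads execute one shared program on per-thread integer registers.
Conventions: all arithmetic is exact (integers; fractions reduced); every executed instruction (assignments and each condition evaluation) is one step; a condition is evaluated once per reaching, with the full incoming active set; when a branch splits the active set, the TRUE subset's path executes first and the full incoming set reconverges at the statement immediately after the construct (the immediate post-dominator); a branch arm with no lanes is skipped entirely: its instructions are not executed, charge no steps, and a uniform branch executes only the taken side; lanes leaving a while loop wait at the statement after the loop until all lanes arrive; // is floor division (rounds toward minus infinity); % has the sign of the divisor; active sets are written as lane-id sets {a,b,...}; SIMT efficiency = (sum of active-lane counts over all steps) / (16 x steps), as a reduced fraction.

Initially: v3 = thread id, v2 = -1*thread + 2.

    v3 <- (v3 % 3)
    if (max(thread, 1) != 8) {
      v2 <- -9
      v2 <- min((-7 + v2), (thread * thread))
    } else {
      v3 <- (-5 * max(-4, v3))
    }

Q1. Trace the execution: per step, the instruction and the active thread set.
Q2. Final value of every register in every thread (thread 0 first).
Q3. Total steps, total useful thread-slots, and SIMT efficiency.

step 0: v3 <- (v3 % 3)               {0,1,2,3,4,5,6,7,8,9,10,11,12,13,14,15}
step 1: eval (max(thread, 1) != 8)   {0,1,2,3,4,5,6,7,8,9,10,11,12,13,14,15}
step 2: v2 <- -9                     {0,1,2,3,4,5,6,7,9,10,11,12,13,14,15}
step 3: v2 <- min((-7 + v2), (thread * thread)) {0,1,2,3,4,5,6,7,9,10,11,12,13,14,15}
step 4: v3 <- (-5 * max(-4, v3))     {8}

Answer: 5 steps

v3: 0,1,2,0,1,2,0,1,-10,0,1,2,0,1,2,0
v2: -16,-16,-16,-16,-16,-16,-16,-16,-6,-16,-16,-16,-16,-16,-16,-16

steps = 5; useful = 63; efficiency = 63/80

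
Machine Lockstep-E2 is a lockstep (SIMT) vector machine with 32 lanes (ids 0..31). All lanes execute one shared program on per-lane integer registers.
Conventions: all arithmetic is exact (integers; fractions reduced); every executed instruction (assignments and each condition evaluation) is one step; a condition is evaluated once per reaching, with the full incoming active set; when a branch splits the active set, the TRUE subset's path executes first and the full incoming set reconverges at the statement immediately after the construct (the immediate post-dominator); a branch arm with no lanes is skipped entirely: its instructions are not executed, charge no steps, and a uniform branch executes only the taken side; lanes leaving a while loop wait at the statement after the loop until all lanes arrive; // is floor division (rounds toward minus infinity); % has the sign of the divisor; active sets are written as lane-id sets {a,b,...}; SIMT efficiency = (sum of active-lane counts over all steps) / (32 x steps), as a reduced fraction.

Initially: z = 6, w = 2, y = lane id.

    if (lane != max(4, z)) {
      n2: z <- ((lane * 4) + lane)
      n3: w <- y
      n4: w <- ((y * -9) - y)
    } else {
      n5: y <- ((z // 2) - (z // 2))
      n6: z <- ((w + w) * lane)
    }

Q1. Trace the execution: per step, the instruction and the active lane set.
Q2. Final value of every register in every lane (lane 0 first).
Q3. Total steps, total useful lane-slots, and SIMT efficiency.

step 0: eval (lane != max(4, z))     {0,1,2,3,4,5,6,7,8,9,10,11,12,13,14,15,16,17,18,19,20,21,22,23,24,25,26,27,28,29,30,31}
step 1: z <- ((lane * 4) + lane)     {0,1,2,3,4,5,7,8,9,10,11,12,13,14,15,16,17,18,19,20,21,22,23,24,25,26,27,28,29,30,31}
step 2: w <- y                       {0,1,2,3,4,5,7,8,9,10,11,12,13,14,15,16,17,18,19,20,21,22,23,24,25,26,27,28,29,30,31}
step 3: w <- ((y * -9) - y)          {0,1,2,3,4,5,7,8,9,10,11,12,13,14,15,16,17,18,19,20,21,22,23,24,25,26,27,28,29,30,31}
step 4: y <- ((z // 2) - (z // 2))   {6}
step 5: z <- ((w + w) * lane)        {6}

Answer: 6 steps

z: 0,5,10,15,20,25,24,35,40,45,50,55,60,65,70,75,80,85,90,95,100,105,110,115,120,125,130,135,140,145,150,155
w: 0,-10,-20,-30,-40,-50,2,-70,-80,-90,-100,-110,-120,-130,-140,-150,-160,-170,-180,-190,-200,-210,-220,-230,-240,-250,-260,-270,-280,-290,-300,-310
y: 0,1,2,3,4,5,0,7,8,9,10,11,12,13,14,15,16,17,18,19,20,21,22,23,24,25,26,27,28,29,30,31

steps = 6; useful = 127; efficiency = 127/192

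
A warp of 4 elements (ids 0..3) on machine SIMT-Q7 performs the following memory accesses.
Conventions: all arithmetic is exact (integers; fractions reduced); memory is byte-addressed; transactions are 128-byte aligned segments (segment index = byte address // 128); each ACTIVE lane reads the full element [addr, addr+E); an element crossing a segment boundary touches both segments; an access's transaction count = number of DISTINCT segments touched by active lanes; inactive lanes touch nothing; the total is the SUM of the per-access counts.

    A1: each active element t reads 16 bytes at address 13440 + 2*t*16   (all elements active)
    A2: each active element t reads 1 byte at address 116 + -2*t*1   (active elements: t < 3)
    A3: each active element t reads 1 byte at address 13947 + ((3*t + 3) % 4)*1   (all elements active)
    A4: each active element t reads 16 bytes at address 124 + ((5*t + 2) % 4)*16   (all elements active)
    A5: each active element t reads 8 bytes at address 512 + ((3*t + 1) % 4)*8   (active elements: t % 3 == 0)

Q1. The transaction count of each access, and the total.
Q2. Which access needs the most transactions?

A1: 1 transaction
A2: 1 transaction
A3: 1 transaction
A4: 2 transactions
A5: 1 transaction

Answer: 1,1,1,2,1; total 6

Answer: A4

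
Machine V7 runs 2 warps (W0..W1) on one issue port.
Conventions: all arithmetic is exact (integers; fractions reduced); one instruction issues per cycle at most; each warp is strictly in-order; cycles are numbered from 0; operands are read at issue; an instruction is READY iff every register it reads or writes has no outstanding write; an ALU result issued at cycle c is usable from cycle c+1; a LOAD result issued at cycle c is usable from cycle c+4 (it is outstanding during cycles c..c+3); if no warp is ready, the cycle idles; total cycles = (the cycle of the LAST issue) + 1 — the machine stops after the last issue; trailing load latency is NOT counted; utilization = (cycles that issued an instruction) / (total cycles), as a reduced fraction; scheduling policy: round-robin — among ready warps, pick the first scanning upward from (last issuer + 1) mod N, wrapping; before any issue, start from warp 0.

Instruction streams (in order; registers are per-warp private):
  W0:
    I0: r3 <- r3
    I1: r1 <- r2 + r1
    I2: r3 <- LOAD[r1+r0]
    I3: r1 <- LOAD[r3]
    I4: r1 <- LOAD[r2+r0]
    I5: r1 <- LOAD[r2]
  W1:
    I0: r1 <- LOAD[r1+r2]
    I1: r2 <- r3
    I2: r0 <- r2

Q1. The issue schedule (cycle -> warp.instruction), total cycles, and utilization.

cycle 0: W0.I0
cycle 1: W1.I0
cycle 2: W0.I1
cycle 3: W1.I1
cycle 4: W0.I2
cycle 5: W1.I2
cycle 6: idle
cycle 7: idle
cycle 8: W0.I3
cycle 9: idle
cycle 10: idle
cycle 11: idle
cycle 12: W0.I4
cycle 13: idle
cycle 14: idle
cycle 15: idle
cycle 16: W0.I5

Answer: 17 cycles, utilization 9/17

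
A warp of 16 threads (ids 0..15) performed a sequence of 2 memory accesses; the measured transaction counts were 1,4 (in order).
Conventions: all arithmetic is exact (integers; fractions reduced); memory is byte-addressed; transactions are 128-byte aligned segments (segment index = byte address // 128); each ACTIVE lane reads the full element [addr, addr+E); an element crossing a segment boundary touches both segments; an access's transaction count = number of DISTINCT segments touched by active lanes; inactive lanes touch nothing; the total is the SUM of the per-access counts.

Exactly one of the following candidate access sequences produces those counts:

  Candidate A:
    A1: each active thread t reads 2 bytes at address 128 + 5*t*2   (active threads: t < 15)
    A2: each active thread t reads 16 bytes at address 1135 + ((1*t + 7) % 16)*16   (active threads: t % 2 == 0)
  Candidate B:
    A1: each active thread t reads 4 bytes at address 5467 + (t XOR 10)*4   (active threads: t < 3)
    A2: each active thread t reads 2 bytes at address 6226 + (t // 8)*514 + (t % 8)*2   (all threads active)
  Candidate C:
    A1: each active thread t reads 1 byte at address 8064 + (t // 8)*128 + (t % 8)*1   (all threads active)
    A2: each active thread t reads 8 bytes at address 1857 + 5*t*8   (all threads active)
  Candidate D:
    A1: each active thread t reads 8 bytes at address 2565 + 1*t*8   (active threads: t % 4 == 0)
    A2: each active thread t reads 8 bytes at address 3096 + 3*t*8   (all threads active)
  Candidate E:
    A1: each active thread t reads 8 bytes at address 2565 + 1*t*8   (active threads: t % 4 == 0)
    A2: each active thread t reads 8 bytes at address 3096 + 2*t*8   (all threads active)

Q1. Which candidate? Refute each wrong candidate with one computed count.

A: A1 gives 2 transactions, not 1
B: A1 gives 2 transactions, not 1
C: A1 gives 2 transactions, not 1
E: A2 gives 3 transactions, not 4
D: all counts match (1,4)

Answer: D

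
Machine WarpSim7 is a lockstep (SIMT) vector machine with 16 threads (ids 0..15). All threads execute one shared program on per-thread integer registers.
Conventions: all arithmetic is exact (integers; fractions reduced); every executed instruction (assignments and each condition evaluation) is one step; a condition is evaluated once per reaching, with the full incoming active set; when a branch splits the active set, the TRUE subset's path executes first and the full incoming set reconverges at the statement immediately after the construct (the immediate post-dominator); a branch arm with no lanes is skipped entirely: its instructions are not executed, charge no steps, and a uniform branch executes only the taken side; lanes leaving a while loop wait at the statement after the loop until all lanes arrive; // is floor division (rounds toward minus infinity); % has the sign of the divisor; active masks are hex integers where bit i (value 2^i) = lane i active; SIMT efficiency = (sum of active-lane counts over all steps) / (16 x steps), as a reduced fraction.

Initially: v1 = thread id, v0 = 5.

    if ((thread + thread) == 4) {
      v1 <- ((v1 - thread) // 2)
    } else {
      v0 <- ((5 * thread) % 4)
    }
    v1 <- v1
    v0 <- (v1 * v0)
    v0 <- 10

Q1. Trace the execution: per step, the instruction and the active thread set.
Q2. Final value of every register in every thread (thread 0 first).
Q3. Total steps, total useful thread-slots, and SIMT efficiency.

step 0: eval ((thread + thread) == 4) 0xffff
step 1: v1 <- ((v1 - thread) // 2)   0x0004
step 2: v0 <- ((5 * thread) % 4)     0xfffb
step 3: v1 <- v1                     0xffff
step 4: v0 <- (v1 * v0)              0xffff
step 5: v0 <- 10                     0xffff

Answer: 6 steps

v1: 0,1,0,3,4,5,6,7,8,9,10,11,12,13,14,15
v0: 10,10,10,10,10,10,10,10,10,10,10,10,10,10,10,10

steps = 6; useful = 80; efficiency = 80/96 = 5/6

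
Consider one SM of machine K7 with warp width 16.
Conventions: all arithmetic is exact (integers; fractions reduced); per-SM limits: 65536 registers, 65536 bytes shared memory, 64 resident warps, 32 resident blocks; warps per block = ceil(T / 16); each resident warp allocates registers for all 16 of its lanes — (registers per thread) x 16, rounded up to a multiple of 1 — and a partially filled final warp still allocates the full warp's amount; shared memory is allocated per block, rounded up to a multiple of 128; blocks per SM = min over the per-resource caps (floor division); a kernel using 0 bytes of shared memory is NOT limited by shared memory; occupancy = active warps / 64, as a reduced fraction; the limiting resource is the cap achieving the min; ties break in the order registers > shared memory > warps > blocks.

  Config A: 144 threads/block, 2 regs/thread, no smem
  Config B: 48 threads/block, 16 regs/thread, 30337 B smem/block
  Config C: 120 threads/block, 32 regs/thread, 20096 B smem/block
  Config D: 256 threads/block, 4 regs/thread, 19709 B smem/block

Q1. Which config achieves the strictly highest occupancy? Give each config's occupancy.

occupancies: A 63/64, B 3/32, C 3/8, D 3/4

Answer: A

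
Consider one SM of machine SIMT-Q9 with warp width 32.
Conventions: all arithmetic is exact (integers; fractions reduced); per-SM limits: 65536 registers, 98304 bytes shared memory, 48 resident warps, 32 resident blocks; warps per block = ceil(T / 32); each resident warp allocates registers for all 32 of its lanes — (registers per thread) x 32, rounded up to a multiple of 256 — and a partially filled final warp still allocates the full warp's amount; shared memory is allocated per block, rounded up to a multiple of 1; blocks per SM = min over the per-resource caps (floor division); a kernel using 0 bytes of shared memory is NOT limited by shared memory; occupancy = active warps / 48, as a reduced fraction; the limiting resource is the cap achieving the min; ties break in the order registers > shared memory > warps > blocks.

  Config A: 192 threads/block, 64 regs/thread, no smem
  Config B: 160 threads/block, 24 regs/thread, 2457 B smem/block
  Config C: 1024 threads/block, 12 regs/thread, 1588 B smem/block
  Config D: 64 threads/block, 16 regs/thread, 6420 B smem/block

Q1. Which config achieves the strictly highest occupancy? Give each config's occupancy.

occupancies: A 5/8, B 15/16, C 2/3, D 5/8

Answer: B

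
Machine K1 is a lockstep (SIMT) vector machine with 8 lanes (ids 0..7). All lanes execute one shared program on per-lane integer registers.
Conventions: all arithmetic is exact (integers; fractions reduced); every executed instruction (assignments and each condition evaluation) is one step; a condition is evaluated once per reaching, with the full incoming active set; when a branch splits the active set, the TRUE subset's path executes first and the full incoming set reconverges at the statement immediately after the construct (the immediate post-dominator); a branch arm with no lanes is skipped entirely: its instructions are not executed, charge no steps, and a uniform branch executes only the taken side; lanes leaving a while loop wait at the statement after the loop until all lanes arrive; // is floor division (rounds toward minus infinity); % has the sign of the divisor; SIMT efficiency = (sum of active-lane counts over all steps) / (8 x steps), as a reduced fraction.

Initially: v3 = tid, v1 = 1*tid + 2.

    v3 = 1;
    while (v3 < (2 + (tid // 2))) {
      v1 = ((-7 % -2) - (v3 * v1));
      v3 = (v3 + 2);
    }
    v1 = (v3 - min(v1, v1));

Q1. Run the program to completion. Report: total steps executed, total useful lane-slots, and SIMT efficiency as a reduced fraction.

Answer: 9 steps, 60 useful, 5/6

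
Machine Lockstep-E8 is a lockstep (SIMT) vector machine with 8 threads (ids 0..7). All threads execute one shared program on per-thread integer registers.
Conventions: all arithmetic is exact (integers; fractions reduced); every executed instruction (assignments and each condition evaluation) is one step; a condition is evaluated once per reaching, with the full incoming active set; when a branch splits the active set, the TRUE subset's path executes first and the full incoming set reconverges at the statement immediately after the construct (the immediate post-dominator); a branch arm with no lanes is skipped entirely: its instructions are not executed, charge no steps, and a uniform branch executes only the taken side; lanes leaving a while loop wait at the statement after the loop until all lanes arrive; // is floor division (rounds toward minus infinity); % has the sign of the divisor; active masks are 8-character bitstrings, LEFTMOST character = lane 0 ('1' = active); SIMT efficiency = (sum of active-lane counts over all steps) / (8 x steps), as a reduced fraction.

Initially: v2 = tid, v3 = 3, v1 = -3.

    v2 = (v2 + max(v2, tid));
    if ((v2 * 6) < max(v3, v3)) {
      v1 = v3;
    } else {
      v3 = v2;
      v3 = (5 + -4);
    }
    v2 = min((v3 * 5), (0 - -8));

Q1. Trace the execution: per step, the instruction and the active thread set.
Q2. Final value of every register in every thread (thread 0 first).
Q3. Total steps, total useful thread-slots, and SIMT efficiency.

step 0: v2 <- (v2 + max(v2, tid))    11111111
step 1: eval ((v2 * 6) < max(v3, v3)) 11111111
step 2: v1 <- v3                     10000000
step 3: v3 <- v2                     01111111
step 4: v3 <- (5 + -4)               01111111
step 5: v2 <- min((v3 * 5), (0 - -8)) 11111111

Answer: 6 steps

v2: 8,5,5,5,5,5,5,5
v3: 3,1,1,1,1,1,1,1
v1: 3,-3,-3,-3,-3,-3,-3,-3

steps = 6; useful = 39; efficiency = 39/48 = 13/16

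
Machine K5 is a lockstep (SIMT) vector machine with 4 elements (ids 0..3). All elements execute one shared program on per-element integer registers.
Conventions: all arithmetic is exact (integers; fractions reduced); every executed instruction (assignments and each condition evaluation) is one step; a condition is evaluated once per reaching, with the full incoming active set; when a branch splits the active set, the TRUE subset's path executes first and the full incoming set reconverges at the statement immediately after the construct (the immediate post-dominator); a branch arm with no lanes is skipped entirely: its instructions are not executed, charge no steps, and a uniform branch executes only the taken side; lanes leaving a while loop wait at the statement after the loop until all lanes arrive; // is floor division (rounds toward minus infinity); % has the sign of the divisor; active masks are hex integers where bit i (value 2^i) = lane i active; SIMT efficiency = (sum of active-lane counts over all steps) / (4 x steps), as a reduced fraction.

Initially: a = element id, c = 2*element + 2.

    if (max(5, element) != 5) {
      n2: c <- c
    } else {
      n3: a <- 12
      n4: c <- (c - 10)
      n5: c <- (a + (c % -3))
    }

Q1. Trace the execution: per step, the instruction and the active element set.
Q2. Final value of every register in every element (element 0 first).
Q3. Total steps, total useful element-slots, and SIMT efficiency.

step 0: eval (max(5, element) != 5)  0xf
step 1: a <- 12                      0xf
step 2: c <- (c - 10)                0xf
step 3: c <- (a + (c % -3))          0xf

Answer: 4 steps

a: 12,12,12,12
c: 10,12,11,10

steps = 4; useful = 16; efficiency = 16/16 = 1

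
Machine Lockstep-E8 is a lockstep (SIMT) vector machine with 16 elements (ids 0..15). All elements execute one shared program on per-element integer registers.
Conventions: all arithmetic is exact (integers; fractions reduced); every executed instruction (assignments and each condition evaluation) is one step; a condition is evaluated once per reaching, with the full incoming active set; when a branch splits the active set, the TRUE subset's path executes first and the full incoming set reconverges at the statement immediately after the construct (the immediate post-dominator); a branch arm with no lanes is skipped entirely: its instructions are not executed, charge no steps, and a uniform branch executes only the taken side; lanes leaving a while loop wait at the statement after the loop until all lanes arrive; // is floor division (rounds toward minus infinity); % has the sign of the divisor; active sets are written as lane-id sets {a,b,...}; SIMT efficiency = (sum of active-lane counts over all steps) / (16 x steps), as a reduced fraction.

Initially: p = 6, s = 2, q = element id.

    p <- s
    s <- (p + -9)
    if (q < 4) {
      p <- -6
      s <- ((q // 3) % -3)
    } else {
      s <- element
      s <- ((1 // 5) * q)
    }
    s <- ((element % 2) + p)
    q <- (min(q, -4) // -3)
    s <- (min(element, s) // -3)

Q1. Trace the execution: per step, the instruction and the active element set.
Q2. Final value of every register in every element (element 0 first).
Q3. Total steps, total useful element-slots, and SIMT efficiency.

step 0: p <- s                       {0,1,2,3,4,5,6,7,8,9,10,11,12,13,14,15}
step 1: s <- (p + -9)                {0,1,2,3,4,5,6,7,8,9,10,11,12,13,14,15}
step 2: eval (q < 4)                 {0,1,2,3,4,5,6,7,8,9,10,11,12,13,14,15}
step 3: p <- -6                      {0,1,2,3}
step 4: s <- ((q // 3) % -3)         {0,1,2,3}
step 5: s <- element                 {4,5,6,7,8,9,10,11,12,13,14,15}
step 6: s <- ((1 // 5) * q)          {4,5,6,7,8,9,10,11,12,13,14,15}
step 7: s <- ((element % 2) + p)     {0,1,2,3,4,5,6,7,8,9,10,11,12,13,14,15}
step 8: q <- (min(q, -4) // -3)      {0,1,2,3,4,5,6,7,8,9,10,11,12,13,14,15}
step 9: s <- (min(element, s) // -3) {0,1,2,3,4,5,6,7,8,9,10,11,12,13,14,15}

Answer: 10 steps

p: -6,-6,-6,-6,2,2,2,2,2,2,2,2,2,2,2,2
s: 2,1,2,1,-1,-1,-1,-1,-1,-1,-1,-1,-1,-1,-1,-1
q: 1,1,1,1,1,1,1,1,1,1,1,1,1,1,1,1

steps = 10; useful = 128; efficiency = 128/160 = 4/5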